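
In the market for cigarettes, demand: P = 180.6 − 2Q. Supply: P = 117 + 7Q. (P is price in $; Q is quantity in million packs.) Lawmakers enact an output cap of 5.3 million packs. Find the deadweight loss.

$14.045 million

Competitive equilibrium: 180.6 − 2Q = 117 + 7Q → Q* = 7.0667, P* = 166.4667.
At Q = 5.3: demand price = 180.6 − 2·5.3 = 170; supply price = 117 + 7·5.3 = 154.1.
ΔQ = 7.0667 − 5.3 = 1.7667; wedge = 170 − 154.1 = 15.9.
Welfare loss = ½ × 1.7667 × 15.9 = $14.045 million.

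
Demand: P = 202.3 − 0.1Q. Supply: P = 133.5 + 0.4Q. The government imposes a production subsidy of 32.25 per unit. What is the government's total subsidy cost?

Competitive equilibrium: 202.3 − 0.1Q = 133.5 + 0.4Q → Q* = 137.6, P* = 188.54.
The subsidy lowers effective supply by 32.25: P = 101.25 + 0.4Q.
New quantity: 202.3 − 0.1Q = 101.25 + 0.4Q → Q' = 202.1.
Total subsidy cost = 32.25 × 202.1 = 6517.725.

6517.725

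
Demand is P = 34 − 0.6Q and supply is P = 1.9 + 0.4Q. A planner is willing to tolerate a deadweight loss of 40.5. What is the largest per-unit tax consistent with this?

Competitive equilibrium: 34 − 0.6Q = 1.9 + 0.4Q → Q* = 32.1, P* = 14.74.
A tax t gives ΔQ = t/1 and wedge t, so DWL = t²/2.
t²/2 = 40.5 → t² = 81 → t = 9.

9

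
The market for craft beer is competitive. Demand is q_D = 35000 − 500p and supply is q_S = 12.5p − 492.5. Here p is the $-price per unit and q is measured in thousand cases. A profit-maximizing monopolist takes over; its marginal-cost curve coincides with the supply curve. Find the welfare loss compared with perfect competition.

$3.24 thousand

In inverse form: demand p = 70 − 0.002q, supply p = 39.4 + 0.08q.
Competitive equilibrium: 70 − 0.002q = 39.4 + 0.08q → q* = 373.1707, p* = 69.2537.
Marginal revenue: MR = 70 − 0.004q. Set MR = MC: 70 − 0.004q = 39.4 + 0.08q → q_m = 364.2857.
Price p_m = 70 − 0.002·364.2857 = 69.2714; MC(q_m) = 39.4 + 0.08·364.2857 = 68.5429.
Competitive q* = 373.1707, so Δq = 8.885; wedge = 69.2714 − 68.5429 = 0.7285.
The triangle = ½ × 8.885 × 0.7285 = $3.24 thousand.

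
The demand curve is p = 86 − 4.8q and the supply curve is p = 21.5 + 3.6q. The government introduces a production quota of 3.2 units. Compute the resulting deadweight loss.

84.24

Competitive equilibrium: 86 − 4.8q = 21.5 + 3.6q → q* = 7.6786, p* = 49.1429.
At q = 3.2: demand price = 86 − 4.8·3.2 = 70.64; supply price = 21.5 + 3.6·3.2 = 33.02.
Δq = 7.6786 − 3.2 = 4.4786; wedge = 70.64 − 33.02 = 37.62.
The triangle = ½ × 4.4786 × 37.62 = 84.24.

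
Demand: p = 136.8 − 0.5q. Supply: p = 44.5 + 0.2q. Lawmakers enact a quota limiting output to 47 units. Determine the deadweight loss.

2520.26

Competitive equilibrium: 136.8 − 0.5q = 44.5 + 0.2q → q* = 131.8571, p* = 70.8714.
At q = 47: demand price = 136.8 − 0.5·47 = 113.3; supply price = 44.5 + 0.2·47 = 53.9.
Δq = 131.8571 − 47 = 84.8571; wedge = 113.3 − 53.9 = 59.4.
DWL = ½ × 84.8571 × 59.4 = 2520.26.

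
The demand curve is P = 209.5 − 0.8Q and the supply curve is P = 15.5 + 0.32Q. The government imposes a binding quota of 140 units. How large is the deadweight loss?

617.79

Competitive equilibrium: 209.5 − 0.8Q = 15.5 + 0.32Q → Q* = 173.2143, P* = 70.9286.
At Q = 140: demand price = 209.5 − 0.8·140 = 97.5; supply price = 15.5 + 0.32·140 = 60.3.
ΔQ = 173.2143 − 140 = 33.2143; wedge = 97.5 − 60.3 = 37.2.
The triangle = ½ × 33.2143 × 37.2 = 617.79.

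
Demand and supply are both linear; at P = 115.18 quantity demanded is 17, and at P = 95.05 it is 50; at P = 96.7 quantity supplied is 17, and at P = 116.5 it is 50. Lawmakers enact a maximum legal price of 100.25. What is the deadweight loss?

52.96

Demand slope = (95.05 − 115.18)/(50 − 17) = −0.61, so P = 125.55 − 0.61Q.
Supply slope = (116.5 − 96.7)/(50 − 17) = 0.6, so P = 86.5 + 0.6Q.
Competitive equilibrium: 125.55 − 0.61Q = 86.5 + 0.6Q → Q* = 32.2727, P* = 105.8636.
At the ceiling P = 100.25, quantity supplied = (100.25 − 86.5)/0.6 = 22.9167.
Willingness to pay at Q' = 22.9167: 125.55 − 0.61·22.9167 = 111.5708.
ΔQ = 32.2727 − 22.9167 = 9.356; wedge = 111.5708 − 100.25 = 11.3208.
Deadweight loss = ½ × 9.356 × 11.3208 = 52.96.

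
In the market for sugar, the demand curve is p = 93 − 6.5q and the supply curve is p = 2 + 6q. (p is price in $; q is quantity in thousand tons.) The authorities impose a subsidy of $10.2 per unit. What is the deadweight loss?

Competitive equilibrium: 93 − 6.5q = 2 + 6q → q* = 7.28, p* = 45.68.
The subsidy lowers effective supply by 10.2: p = 6q − 8.2.
New quantity: 93 − 6.5q = 6q − 8.2 → q' = 8.096.
Overproduction Δq = 8.096 − 7.28 = 0.816; wedge = subsidy = 10.2.
Deadweight loss = ½ × 0.816 × 10.2 = $4.16 thousand.

$4.16 thousand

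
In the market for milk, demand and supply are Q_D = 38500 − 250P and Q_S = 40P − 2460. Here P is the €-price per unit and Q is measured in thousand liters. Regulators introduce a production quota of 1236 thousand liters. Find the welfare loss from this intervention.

In inverse form: demand P = 154 − 0.004Q, supply P = 61.5 + 0.025Q.
Competitive equilibrium: 154 − 0.004Q = 61.5 + 0.025Q → Q* = 3189.6552, P* = 141.2414.
At Q = 1236: demand price = 154 − 0.004·1236 = 149.056; supply price = 61.5 + 0.025·1236 = 92.4.
ΔQ = 3189.6552 − 1236 = 1953.6552; wedge = 149.056 − 92.4 = 56.656.
The triangle = ½ × 1953.6552 × 56.656 = €55343.14 thousand.

€55343.14 thousand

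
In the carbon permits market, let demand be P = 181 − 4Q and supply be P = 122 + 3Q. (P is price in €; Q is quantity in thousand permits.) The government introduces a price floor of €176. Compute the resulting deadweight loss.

Competitive equilibrium: 181 − 4Q = 122 + 3Q → Q* = 8.4286, P* = 147.2857.
At the floor P = 176, quantity demanded = (181 − 176)/4 = 1.25.
Sellers' marginal cost at Q' = 1.25: 122 + 3·1.25 = 125.75.
ΔQ = 8.4286 − 1.25 = 7.1786; wedge = 176 − 125.75 = 50.25.
DWL = ½ × 7.1786 × 50.25 = €180.36 thousand.

€180.36 thousand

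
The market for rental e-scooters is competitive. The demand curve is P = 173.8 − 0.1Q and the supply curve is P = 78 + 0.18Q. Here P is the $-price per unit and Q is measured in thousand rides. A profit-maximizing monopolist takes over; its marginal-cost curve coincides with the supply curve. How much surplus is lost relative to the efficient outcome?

$1134.95 thousand

Competitive equilibrium: 173.8 − 0.1Q = 78 + 0.18Q → Q* = 342.1429, P* = 139.5857.
Marginal revenue: MR = 173.8 − 0.2Q. Set MR = MC: 173.8 − 0.2Q = 78 + 0.18Q → Q_m = 252.1053.
Price P_m = 173.8 − 0.1·252.1053 = 148.5895; MC(Q_m) = 78 + 0.18·252.1053 = 123.379.
Competitive Q* = 342.1429, so ΔQ = 90.0376; wedge = 148.5895 − 123.379 = 25.2105.
Welfare loss = ½ × 90.0376 × 25.2105 = $1134.95 thousand.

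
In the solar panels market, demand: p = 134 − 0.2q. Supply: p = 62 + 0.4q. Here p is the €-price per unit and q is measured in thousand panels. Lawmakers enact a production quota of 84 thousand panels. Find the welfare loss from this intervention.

€388.80 thousand

Competitive equilibrium: 134 − 0.2q = 62 + 0.4q → q* = 120, p* = 110.
At q = 84: demand price = 134 − 0.2·84 = 117.2; supply price = 62 + 0.4·84 = 95.6.
Δq = 120 − 84 = 36; wedge = 117.2 − 95.6 = 21.6.
The triangle = ½ × 36 × 21.6 = €388.80 thousand.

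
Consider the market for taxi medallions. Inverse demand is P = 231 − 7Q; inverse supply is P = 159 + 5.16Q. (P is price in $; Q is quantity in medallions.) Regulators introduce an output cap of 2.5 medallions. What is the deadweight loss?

$71.16

Competitive equilibrium: 231 − 7Q = 159 + 5.16Q → Q* = 5.9211, P* = 189.5526.
At Q = 2.5: demand price = 231 − 7·2.5 = 213.5; supply price = 159 + 5.16·2.5 = 171.9.
ΔQ = 5.9211 − 2.5 = 3.4211; wedge = 213.5 − 171.9 = 41.6.
DWL = ½ × 3.4211 × 41.6 = $71.16.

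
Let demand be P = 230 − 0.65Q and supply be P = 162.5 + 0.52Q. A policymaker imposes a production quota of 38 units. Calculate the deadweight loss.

226.86

Competitive equilibrium: 230 − 0.65Q = 162.5 + 0.52Q → Q* = 57.6923, P* = 192.5.
At Q = 38: demand price = 230 − 0.65·38 = 205.3; supply price = 162.5 + 0.52·38 = 182.26.
ΔQ = 57.6923 − 38 = 19.6923; wedge = 205.3 − 182.26 = 23.04.
DWL = ½ × 19.6923 × 23.04 = 226.86.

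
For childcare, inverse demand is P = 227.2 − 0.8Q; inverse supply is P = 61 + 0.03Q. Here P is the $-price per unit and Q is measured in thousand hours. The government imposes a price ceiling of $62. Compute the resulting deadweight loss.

$11561.14 thousand

Competitive equilibrium: 227.2 − 0.8Q = 61 + 0.03Q → Q* = 200.24096, P* = 67.00723.
At the ceiling P = 62, quantity supplied = (62 − 61)/0.03 = 33.33333.
Willingness to pay at Q' = 33.33333: 227.2 − 0.8·33.33333 = 200.53334.
ΔQ = 200.24096 − 33.33333 = 166.90763; wedge = 200.53334 − 62 = 138.53334.
The triangle = ½ × 166.90763 × 138.53334 = $11561.14 thousand.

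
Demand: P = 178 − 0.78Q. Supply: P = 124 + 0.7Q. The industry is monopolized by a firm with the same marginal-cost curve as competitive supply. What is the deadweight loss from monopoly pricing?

117.35

Competitive equilibrium: 178 − 0.78Q = 124 + 0.7Q → Q* = 36.4865, P* = 149.5405.
Marginal revenue: MR = 178 − 1.56Q. Set MR = MC: 178 − 1.56Q = 124 + 0.7Q → Q_m = 23.8938.
Price P_m = 178 − 0.78·23.8938 = 159.3628; MC(Q_m) = 124 + 0.7·23.8938 = 140.7257.
Competitive Q* = 36.4865, so ΔQ = 12.5927; wedge = 159.3628 − 140.7257 = 18.6371.
Welfare loss = ½ × 12.5927 × 18.6371 = 117.35.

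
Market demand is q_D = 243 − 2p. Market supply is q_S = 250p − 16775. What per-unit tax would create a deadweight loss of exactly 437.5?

21

In inverse form: demand p = 121.5 − 0.5q, supply p = 67.1 + 0.004q.
Competitive equilibrium: 121.5 − 0.5q = 67.1 + 0.004q → q* = 107.9365, p* = 67.5317.
A tax t gives Δq = t/0.504 and wedge t, so DWL = t²/1.008.
t²/1.008 = 437.5 → t² = 441 → t = 21.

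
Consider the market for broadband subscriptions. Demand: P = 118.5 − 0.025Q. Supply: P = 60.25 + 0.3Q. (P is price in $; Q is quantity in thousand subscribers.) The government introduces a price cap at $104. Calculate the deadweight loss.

Competitive equilibrium: 118.5 − 0.025Q = 60.25 + 0.3Q → Q* = 179.2308, P* = 114.0192.
At the ceiling P = 104, quantity supplied = (104 − 60.25)/0.3 = 145.8333.
Willingness to pay at Q' = 145.8333: 118.5 − 0.025·145.8333 = 114.8542.
ΔQ = 179.2308 − 145.8333 = 33.3975; wedge = 114.8542 − 104 = 10.8542.
Deadweight loss = ½ × 33.3975 × 10.8542 = $181.25 thousand.

$181.25 thousand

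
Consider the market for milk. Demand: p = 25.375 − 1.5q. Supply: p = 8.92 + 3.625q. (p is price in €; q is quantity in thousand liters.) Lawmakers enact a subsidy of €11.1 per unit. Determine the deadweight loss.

Competitive equilibrium: 25.375 − 1.5q = 8.92 + 3.625q → q* = 3.2107, p* = 20.5589.
The subsidy lowers effective supply by 11.1: p = 3.625q − 2.18.
New quantity: 25.375 − 1.5q = 3.625q − 2.18 → q' = 5.3766.
Overproduction Δq = 5.3766 − 3.2107 = 2.1659; wedge = subsidy = 11.1.
The triangle = ½ × 2.1659 × 11.1 = €12.02 thousand.

€12.02 thousand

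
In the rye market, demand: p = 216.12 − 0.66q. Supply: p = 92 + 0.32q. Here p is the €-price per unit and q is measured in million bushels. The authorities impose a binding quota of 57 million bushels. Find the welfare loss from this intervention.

€2377.26 million

Competitive equilibrium: 216.12 − 0.66q = 92 + 0.32q → q* = 126.6531, p* = 132.529.
At q = 57: demand price = 216.12 − 0.66·57 = 178.5; supply price = 92 + 0.32·57 = 110.24.
Δq = 126.6531 − 57 = 69.6531; wedge = 178.5 − 110.24 = 68.26.
The triangle = ½ × 69.6531 × 68.26 = €2377.26 million.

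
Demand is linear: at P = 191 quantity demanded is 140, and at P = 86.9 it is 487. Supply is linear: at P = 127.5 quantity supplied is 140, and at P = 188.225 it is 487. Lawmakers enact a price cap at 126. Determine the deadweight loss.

Demand slope = (86.9 − 191)/(487 − 140) = −0.3, so P = 233 − 0.3Q.
Supply slope = (188.225 − 127.5)/(487 − 140) = 0.175, so P = 103 + 0.175Q.
Competitive equilibrium: 233 − 0.3Q = 103 + 0.175Q → Q* = 273.6842, P* = 150.8947.
At the ceiling P = 126, quantity supplied = (126 − 103)/0.175 = 131.4286.
Willingness to pay at Q' = 131.4286: 233 − 0.3·131.4286 = 193.5714.
ΔQ = 273.6842 − 131.4286 = 142.2556; wedge = 193.5714 − 126 = 67.5714.
Deadweight loss = ½ × 142.2556 × 67.5714 = 4806.21.

4806.21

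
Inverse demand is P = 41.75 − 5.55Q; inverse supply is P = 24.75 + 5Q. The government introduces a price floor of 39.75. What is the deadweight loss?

8.26

Competitive equilibrium: 41.75 − 5.55Q = 24.75 + 5Q → Q* = 1.6114, P* = 32.8069.
At the floor P = 39.75, quantity demanded = (41.75 − 39.75)/5.55 = 0.3604.
Sellers' marginal cost at Q' = 0.3604: 24.75 + 5·0.3604 = 26.552.
ΔQ = 1.6114 − 0.3604 = 1.251; wedge = 39.75 − 26.552 = 13.198.
Deadweight loss = ½ × 1.251 × 13.198 = 8.26.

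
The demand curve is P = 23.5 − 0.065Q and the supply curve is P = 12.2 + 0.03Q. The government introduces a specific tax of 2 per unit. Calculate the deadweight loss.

21.05

Competitive equilibrium: 23.5 − 0.065Q = 12.2 + 0.03Q → Q* = 118.9474, P* = 15.7684.
With the tax, the buyer price exceeds the seller price by 2: (23.5 − 0.065Q) − (12.2 + 0.03Q) = 2 → Q' = 97.8947.
ΔQ = 118.9474 − 97.8947 = 21.0527; the wedge equals the tax, 2.
DWL = ½ × 21.0527 × 2 = 21.05.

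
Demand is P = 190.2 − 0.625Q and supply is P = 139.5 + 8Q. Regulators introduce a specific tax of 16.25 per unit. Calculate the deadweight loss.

15.31

Competitive equilibrium: 190.2 − 0.625Q = 139.5 + 8Q → Q* = 5.8783, P* = 186.5261.
With the tax, the buyer price exceeds the seller price by 16.25: (190.2 − 0.625Q) − (139.5 + 8Q) = 16.25 → Q' = 3.9942.
ΔQ = 5.8783 − 3.9942 = 1.8841; the wedge equals the tax, 16.25.
Deadweight loss = ½ × 1.8841 × 16.25 = 15.31.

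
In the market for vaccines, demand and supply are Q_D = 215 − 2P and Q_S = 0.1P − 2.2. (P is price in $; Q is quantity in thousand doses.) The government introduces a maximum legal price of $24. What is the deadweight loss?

$331.22 thousand

In inverse form: demand P = 107.5 − 0.5Q, supply P = 22 + 10Q.
Competitive equilibrium: 107.5 − 0.5Q = 22 + 10Q → Q* = 8.1429, P* = 103.4286.
At the ceiling P = 24, quantity supplied = (24 − 22)/10 = 0.2.
Willingness to pay at Q' = 0.2: 107.5 − 0.5·0.2 = 107.4.
ΔQ = 8.1429 − 0.2 = 7.9429; wedge = 107.4 − 24 = 83.4.
The triangle = ½ × 7.9429 × 83.4 = $331.22 thousand.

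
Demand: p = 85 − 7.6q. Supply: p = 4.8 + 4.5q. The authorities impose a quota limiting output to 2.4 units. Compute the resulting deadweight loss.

Competitive equilibrium: 85 − 7.6q = 4.8 + 4.5q → q* = 6.6281, p* = 34.6264.
At q = 2.4: demand price = 85 − 7.6·2.4 = 66.76; supply price = 4.8 + 4.5·2.4 = 15.6.
Δq = 6.6281 − 2.4 = 4.2281; wedge = 66.76 − 15.6 = 51.16.
Deadweight loss = ½ × 4.2281 × 51.16 = 108.15.

108.15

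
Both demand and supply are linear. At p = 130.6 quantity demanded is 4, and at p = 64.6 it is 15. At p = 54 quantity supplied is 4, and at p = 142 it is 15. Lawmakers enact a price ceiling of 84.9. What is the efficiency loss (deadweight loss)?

Demand slope = (64.6 − 130.6)/(15 − 4) = −6, so p = 154.6 − 6q.
Supply slope = (142 − 54)/(15 − 4) = 8, so p = 22 + 8q.
Competitive equilibrium: 154.6 − 6q = 22 + 8q → q* = 9.4714, p* = 97.7714.
At the ceiling p = 84.9, quantity supplied = (84.9 − 22)/8 = 7.8625.
Willingness to pay at q' = 7.8625: 154.6 − 6·7.8625 = 107.425.
Δq = 9.4714 − 7.8625 = 1.6089; wedge = 107.425 − 84.9 = 22.525.
The triangle = ½ × 1.6089 × 22.525 = 18.12.

18.12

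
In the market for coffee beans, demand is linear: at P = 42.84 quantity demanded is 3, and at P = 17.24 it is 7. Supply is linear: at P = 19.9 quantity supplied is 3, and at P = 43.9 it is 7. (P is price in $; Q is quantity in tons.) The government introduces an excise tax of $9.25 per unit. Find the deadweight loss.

$3.45

Demand slope = (17.24 − 42.84)/(7 − 3) = −6.4, so P = 62.04 − 6.4Q.
Supply slope = (43.9 − 19.9)/(7 − 3) = 6, so P = 1.9 + 6Q.
Competitive equilibrium: 62.04 − 6.4Q = 1.9 + 6Q → Q* = 4.85, P* = 31.
With the tax, the buyer price exceeds the seller price by 9.25: (62.04 − 6.4Q) − (1.9 + 6Q) = 9.25 → Q' = 4.104.
ΔQ = 4.85 − 4.104 = 0.746; the wedge equals the tax, 9.25.
DWL = ½ × 0.746 × 9.25 = $3.45.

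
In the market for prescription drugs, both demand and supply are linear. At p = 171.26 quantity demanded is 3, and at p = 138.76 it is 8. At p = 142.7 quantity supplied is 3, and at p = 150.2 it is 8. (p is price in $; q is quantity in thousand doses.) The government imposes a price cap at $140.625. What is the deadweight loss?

$98.14 thousand

Demand slope = (138.76 − 171.26)/(8 − 3) = −6.5, so p = 190.76 − 6.5q.
Supply slope = (150.2 − 142.7)/(8 − 3) = 1.5, so p = 138.2 + 1.5q.
Competitive equilibrium: 190.76 − 6.5q = 138.2 + 1.5q → q* = 6.57, p* = 148.055.
At the ceiling p = 140.625, quantity supplied = (140.625 − 138.2)/1.5 = 1.6167.
Willingness to pay at q' = 1.6167: 190.76 − 6.5·1.6167 = 180.2515.
Δq = 6.57 − 1.6167 = 4.9533; wedge = 180.2515 − 140.625 = 39.6265.
Deadweight loss = ½ × 4.9533 × 39.6265 = $98.14 thousand.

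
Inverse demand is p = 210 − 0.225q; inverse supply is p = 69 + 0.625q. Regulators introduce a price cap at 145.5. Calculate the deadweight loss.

803.55

Competitive equilibrium: 210 − 0.225q = 69 + 0.625q → q* = 165.8824, p* = 172.6765.
At the ceiling p = 145.5, quantity supplied = (145.5 − 69)/0.625 = 122.4.
Willingness to pay at q' = 122.4: 210 − 0.225·122.4 = 182.46.
Δq = 165.8824 − 122.4 = 43.4824; wedge = 182.46 − 145.5 = 36.96.
DWL = ½ × 43.4824 × 36.96 = 803.55.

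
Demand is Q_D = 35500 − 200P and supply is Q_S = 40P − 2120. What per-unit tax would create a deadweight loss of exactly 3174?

13.8

In inverse form: demand P = 177.5 − 0.005Q, supply P = 53 + 0.025Q.
Competitive equilibrium: 177.5 − 0.005Q = 53 + 0.025Q → Q* = 4150, P* = 156.75.
A tax t gives ΔQ = t/0.03 and wedge t, so DWL = t²/0.06.
t²/0.06 = 3174 → t² = 190.44 → t = 13.8.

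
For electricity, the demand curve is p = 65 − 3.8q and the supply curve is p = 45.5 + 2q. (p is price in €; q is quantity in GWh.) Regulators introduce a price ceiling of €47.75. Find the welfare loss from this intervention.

€14.51

Competitive equilibrium: 65 − 3.8q = 45.5 + 2q → q* = 3.3621, p* = 52.2241.
At the ceiling p = 47.75, quantity supplied = (47.75 − 45.5)/2 = 1.125.
Willingness to pay at q' = 1.125: 65 − 3.8·1.125 = 60.725.
Δq = 3.3621 − 1.125 = 2.2371; wedge = 60.725 − 47.75 = 12.975.
Welfare loss = ½ × 2.2371 × 12.975 = €14.51.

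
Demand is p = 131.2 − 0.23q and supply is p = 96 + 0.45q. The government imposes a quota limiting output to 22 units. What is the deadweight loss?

Competitive equilibrium: 131.2 − 0.23q = 96 + 0.45q → q* = 51.7647, p* = 119.2941.
At q = 22: demand price = 131.2 − 0.23·22 = 126.14; supply price = 96 + 0.45·22 = 105.9.
Δq = 51.7647 − 22 = 29.7647; wedge = 126.14 − 105.9 = 20.24.
Deadweight loss = ½ × 29.7647 × 20.24 = 301.22.

301.22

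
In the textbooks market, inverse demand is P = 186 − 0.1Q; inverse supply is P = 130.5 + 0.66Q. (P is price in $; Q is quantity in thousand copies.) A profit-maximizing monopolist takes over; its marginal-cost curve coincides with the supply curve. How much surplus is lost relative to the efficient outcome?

Competitive equilibrium: 186 − 0.1Q = 130.5 + 0.66Q → Q* = 73.0263, P* = 178.6974.
Marginal revenue: MR = 186 − 0.2Q. Set MR = MC: 186 − 0.2Q = 130.5 + 0.66Q → Q_m = 64.5349.
Price P_m = 186 − 0.1·64.5349 = 179.5465; MC(Q_m) = 130.5 + 0.66·64.5349 = 173.093.
Competitive Q* = 73.0263, so ΔQ = 8.4914; wedge = 179.5465 − 173.093 = 6.4535.
The triangle = ½ × 8.4914 × 6.4535 = $27.40 thousand.

$27.40 thousand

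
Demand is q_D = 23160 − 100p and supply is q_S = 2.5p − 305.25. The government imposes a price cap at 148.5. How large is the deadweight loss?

8288.24

In inverse form: demand p = 231.6 − 0.01q, supply p = 122.1 + 0.4q.
Competitive equilibrium: 231.6 − 0.01q = 122.1 + 0.4q → q* = 267.0732, p* = 228.9293.
At the ceiling p = 148.5, quantity supplied = (148.5 − 122.1)/0.4 = 66.
Willingness to pay at q' = 66: 231.6 − 0.01·66 = 230.94.
Δq = 267.0732 − 66 = 201.0732; wedge = 230.94 − 148.5 = 82.44.
Deadweight loss = ½ × 201.0732 × 82.44 = 8288.24.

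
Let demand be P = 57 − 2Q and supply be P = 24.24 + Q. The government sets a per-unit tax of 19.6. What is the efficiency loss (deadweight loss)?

64.03

Competitive equilibrium: 57 − 2Q = 24.24 + Q → Q* = 10.92, P* = 35.16.
With the tax, the buyer price exceeds the seller price by 19.6: (57 − 2Q) − (24.24 + Q) = 19.6 → Q' = 4.3867.
ΔQ = 10.92 − 4.3867 = 6.5333; the wedge equals the tax, 19.6.
The triangle = ½ × 6.5333 × 19.6 = 64.03.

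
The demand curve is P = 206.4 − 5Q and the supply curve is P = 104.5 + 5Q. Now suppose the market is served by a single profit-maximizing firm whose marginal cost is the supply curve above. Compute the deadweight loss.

Competitive equilibrium: 206.4 − 5Q = 104.5 + 5Q → Q* = 10.19, P* = 155.45.
Marginal revenue: MR = 206.4 − 10Q. Set MR = MC: 206.4 − 10Q = 104.5 + 5Q → Q_m = 6.7933.
Price P_m = 206.4 − 5·6.7933 = 172.4335; MC(Q_m) = 104.5 + 5·6.7933 = 138.4665.
Competitive Q* = 10.19, so ΔQ = 3.3967; wedge = 172.4335 − 138.4665 = 33.967.
The triangle = ½ × 3.3967 × 33.967 = 57.69.

57.69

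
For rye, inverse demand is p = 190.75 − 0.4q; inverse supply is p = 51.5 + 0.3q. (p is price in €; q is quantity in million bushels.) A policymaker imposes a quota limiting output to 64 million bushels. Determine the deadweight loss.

Competitive equilibrium: 190.75 − 0.4q = 51.5 + 0.3q → q* = 198.9286, p* = 111.1786.
At q = 64: demand price = 190.75 − 0.4·64 = 165.15; supply price = 51.5 + 0.3·64 = 70.7.
Δq = 198.9286 − 64 = 134.9286; wedge = 165.15 − 70.7 = 94.45.
The triangle = ½ × 134.9286 × 94.45 = €6372 million.

€6372 million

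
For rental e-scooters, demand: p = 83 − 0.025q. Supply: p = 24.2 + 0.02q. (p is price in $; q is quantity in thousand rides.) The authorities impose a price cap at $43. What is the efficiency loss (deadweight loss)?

Competitive equilibrium: 83 − 0.025q = 24.2 + 0.02q → q* = 1306.6667, p* = 50.3333.
At the ceiling p = 43, quantity supplied = (43 − 24.2)/0.02 = 940.
Willingness to pay at q' = 940: 83 − 0.025·940 = 59.5.
Δq = 1306.6667 − 940 = 366.6667; wedge = 59.5 − 43 = 16.5.
Welfare loss = ½ × 366.6667 × 16.5 = $3025 thousand.

$3025 thousand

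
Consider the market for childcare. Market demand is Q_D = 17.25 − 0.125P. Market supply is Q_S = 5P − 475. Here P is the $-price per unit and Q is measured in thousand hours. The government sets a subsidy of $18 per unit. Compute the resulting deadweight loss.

$19.76 thousand

In inverse form: demand P = 138 − 8Q, supply P = 95 + 0.2Q.
Competitive equilibrium: 138 − 8Q = 95 + 0.2Q → Q* = 5.2439, P* = 96.0488.
The subsidy lowers effective supply by 18: P = 77 + 0.2Q.
New quantity: 138 − 8Q = 77 + 0.2Q → Q' = 7.439.
Overproduction ΔQ = 7.439 − 5.2439 = 2.1951; wedge = subsidy = 18.
DWL = ½ × 2.1951 × 18 = $19.76 thousand.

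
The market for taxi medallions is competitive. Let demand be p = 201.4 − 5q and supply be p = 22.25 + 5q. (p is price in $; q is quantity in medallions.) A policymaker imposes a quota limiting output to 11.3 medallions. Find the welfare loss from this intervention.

Competitive equilibrium: 201.4 − 5q = 22.25 + 5q → q* = 17.915, p* = 111.825.
At q = 11.3: demand price = 201.4 − 5·11.3 = 144.9; supply price = 22.25 + 5·11.3 = 78.75.
Δq = 17.915 − 11.3 = 6.615; wedge = 144.9 − 78.75 = 66.15.
Deadweight loss = ½ × 6.615 × 66.15 = $218.79.

$218.79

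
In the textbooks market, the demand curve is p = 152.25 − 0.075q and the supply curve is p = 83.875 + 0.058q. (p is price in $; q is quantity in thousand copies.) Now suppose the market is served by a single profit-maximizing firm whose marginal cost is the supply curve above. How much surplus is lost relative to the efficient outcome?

$2285.12 thousand

Competitive equilibrium: 152.25 − 0.075q = 83.875 + 0.058q → q* = 514.0977, p* = 113.6927.
Marginal revenue: MR = 152.25 − 0.15q. Set MR = MC: 152.25 − 0.15q = 83.875 + 0.058q → q_m = 328.726.
Price p_m = 152.25 − 0.075·328.726 = 127.5956; MC(q_m) = 83.875 + 0.058·328.726 = 102.9411.
Competitive q* = 514.0977, so Δq = 185.3717; wedge = 127.5956 − 102.9411 = 24.6545.
Deadweight loss = ½ × 185.3717 × 24.6545 = $2285.12 thousand.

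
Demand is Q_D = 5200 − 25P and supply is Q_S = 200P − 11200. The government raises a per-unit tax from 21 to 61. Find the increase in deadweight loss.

In inverse form: demand P = 208 − 0.04Q, supply P = 56 + 0.005Q.
Competitive equilibrium: 208 − 0.04Q = 56 + 0.005Q → Q* = 3377.7778, P* = 72.8889.
For a per-unit tax t: ΔQ = t/0.045, so DWL = ½·t·(t/0.045) = t²/0.09.
At t = 21: DWL = 4900. At t = 61: DWL = 41344.444.
Increase = 41344.444 − 4900 = 36444.44.

36444.44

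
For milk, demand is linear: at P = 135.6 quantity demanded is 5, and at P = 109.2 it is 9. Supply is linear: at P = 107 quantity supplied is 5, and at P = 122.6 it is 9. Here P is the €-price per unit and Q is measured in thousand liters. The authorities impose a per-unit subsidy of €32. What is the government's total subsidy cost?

Demand slope = (109.2 − 135.6)/(9 − 5) = −6.6, so P = 168.6 − 6.6Q.
Supply slope = (122.6 − 107)/(9 − 5) = 3.9, so P = 87.5 + 3.9Q.
Competitive equilibrium: 168.6 − 6.6Q = 87.5 + 3.9Q → Q* = 7.72381, P* = 117.62286.
The subsidy lowers effective supply by 32: P = 55.5 + 3.9Q.
New quantity: 168.6 − 6.6Q = 55.5 + 3.9Q → Q' = 10.77143.
Total subsidy cost = 32 × 10.77143 = €344.69 thousand.

€344.69 thousand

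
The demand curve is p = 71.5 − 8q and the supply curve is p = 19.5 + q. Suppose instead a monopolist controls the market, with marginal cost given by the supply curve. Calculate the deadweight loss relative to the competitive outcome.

33.27

Competitive equilibrium: 71.5 − 8q = 19.5 + q → q* = 5.7778, p* = 25.2778.
Marginal revenue: MR = 71.5 − 16q. Set MR = MC: 71.5 − 16q = 19.5 + q → q_m = 3.0588.
Price p_m = 71.5 − 8·3.0588 = 47.0296; MC(q_m) = 19.5 + 1·3.0588 = 22.5588.
Competitive q* = 5.7778, so Δq = 2.719; wedge = 47.0296 − 22.5588 = 24.4708.
Welfare loss = ½ × 2.719 × 24.4708 = 33.27.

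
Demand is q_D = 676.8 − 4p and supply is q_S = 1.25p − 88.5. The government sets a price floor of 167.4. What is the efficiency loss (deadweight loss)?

3929.48

In inverse form: demand p = 169.2 − 0.25q, supply p = 70.8 + 0.8q.
Competitive equilibrium: 169.2 − 0.25q = 70.8 + 0.8q → q* = 93.7143, p* = 145.7714.
At the floor p = 167.4, quantity demanded = (169.2 − 167.4)/0.25 = 7.2.
Sellers' marginal cost at q' = 7.2: 70.8 + 0.8·7.2 = 76.56.
Δq = 93.7143 − 7.2 = 86.5143; wedge = 167.4 − 76.56 = 90.84.
Welfare loss = ½ × 86.5143 × 90.84 = 3929.48.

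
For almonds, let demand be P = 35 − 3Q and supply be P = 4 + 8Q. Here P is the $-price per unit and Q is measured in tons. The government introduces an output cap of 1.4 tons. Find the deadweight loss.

$11.06

Competitive equilibrium: 35 − 3Q = 4 + 8Q → Q* = 2.8182, P* = 26.5455.
At Q = 1.4: demand price = 35 − 3·1.4 = 30.8; supply price = 4 + 8·1.4 = 15.2.
ΔQ = 2.8182 − 1.4 = 1.4182; wedge = 30.8 − 15.2 = 15.6.
The triangle = ½ × 1.4182 × 15.6 = $11.06.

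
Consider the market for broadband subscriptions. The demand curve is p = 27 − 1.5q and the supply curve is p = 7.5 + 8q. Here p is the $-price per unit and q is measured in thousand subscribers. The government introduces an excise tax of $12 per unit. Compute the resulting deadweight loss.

Competitive equilibrium: 27 − 1.5q = 7.5 + 8q → q* = 2.0526, p* = 23.9211.
With the tax, the buyer price exceeds the seller price by 12: (27 − 1.5q) − (7.5 + 8q) = 12 → q' = 0.7895.
Δq = 2.0526 − 0.7895 = 1.2631; the wedge equals the tax, 12.
DWL = ½ × 1.2631 × 12 = $7.58 thousand.

$7.58 thousand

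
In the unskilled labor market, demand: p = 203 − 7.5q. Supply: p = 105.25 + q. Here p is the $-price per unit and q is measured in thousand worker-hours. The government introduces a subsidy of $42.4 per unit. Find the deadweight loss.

Competitive equilibrium: 203 − 7.5q = 105.25 + q → q* = 11.5, p* = 116.75.
The subsidy lowers effective supply by 42.4: p = 62.85 + q.
New quantity: 203 − 7.5q = 62.85 + q → q' = 16.4882.
Overproduction Δq = 16.4882 − 11.5 = 4.9882; wedge = subsidy = 42.4.
Deadweight loss = ½ × 4.9882 × 42.4 = $105.75 thousand.

$105.75 thousand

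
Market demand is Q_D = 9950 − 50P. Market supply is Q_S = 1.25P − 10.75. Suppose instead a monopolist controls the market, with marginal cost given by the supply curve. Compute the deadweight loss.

12.53

In inverse form: demand P = 199 − 0.02Q, supply P = 8.6 + 0.8Q.
Competitive equilibrium: 199 − 0.02Q = 8.6 + 0.8Q → Q* = 232.1951, P* = 194.3561.
Marginal revenue: MR = 199 − 0.04Q. Set MR = MC: 199 − 0.04Q = 8.6 + 0.8Q → Q_m = 226.6667.
Price P_m = 199 − 0.02·226.6667 = 194.4667; MC(Q_m) = 8.6 + 0.8·226.6667 = 189.9334.
Competitive Q* = 232.1951, so ΔQ = 5.5284; wedge = 194.4667 − 189.9334 = 4.5333.
Welfare loss = ½ × 5.5284 × 4.5333 = 12.53.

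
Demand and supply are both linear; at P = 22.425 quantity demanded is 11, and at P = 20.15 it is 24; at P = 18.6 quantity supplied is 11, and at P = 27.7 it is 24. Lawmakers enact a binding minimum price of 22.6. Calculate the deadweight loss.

Demand slope = (20.15 − 22.425)/(24 − 11) = −0.175, so P = 24.35 − 0.175Q.
Supply slope = (27.7 − 18.6)/(24 − 11) = 0.7, so P = 10.9 + 0.7Q.
Competitive equilibrium: 24.35 − 0.175Q = 10.9 + 0.7Q → Q* = 15.3714, P* = 21.66.
At the floor P = 22.6, quantity demanded = (24.35 − 22.6)/0.175 = 10.
Sellers' marginal cost at Q' = 10: 10.9 + 0.7·10 = 17.9.
ΔQ = 15.3714 − 10 = 5.3714; wedge = 22.6 − 17.9 = 4.7.
Deadweight loss = ½ × 5.3714 × 4.7 = 12.62.

12.62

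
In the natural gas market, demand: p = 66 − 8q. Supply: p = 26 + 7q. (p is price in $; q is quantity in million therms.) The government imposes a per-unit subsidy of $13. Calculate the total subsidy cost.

$45.93 million

Competitive equilibrium: 66 − 8q = 26 + 7q → q* = 2.6667, p* = 44.6667.
The subsidy lowers effective supply by 13: p = 13 + 7q.
New quantity: 66 − 8q = 13 + 7q → q' = 3.5333.
Total subsidy cost = 13 × 3.5333 = $45.93 million.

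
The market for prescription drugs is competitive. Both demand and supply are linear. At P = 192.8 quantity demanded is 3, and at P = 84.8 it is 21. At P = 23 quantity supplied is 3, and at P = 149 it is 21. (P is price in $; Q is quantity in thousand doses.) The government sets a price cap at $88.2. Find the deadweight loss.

Demand slope = (84.8 − 192.8)/(21 − 3) = −6, so P = 210.8 − 6Q.
Supply slope = (149 − 23)/(21 − 3) = 7, so P = 2 + 7Q.
Competitive equilibrium: 210.8 − 6Q = 2 + 7Q → Q* = 16.0615, P* = 114.4308.
At the ceiling P = 88.2, quantity supplied = (88.2 − 2)/7 = 12.3143.
Willingness to pay at Q' = 12.3143: 210.8 − 6·12.3143 = 136.9142.
ΔQ = 16.0615 − 12.3143 = 3.7472; wedge = 136.9142 − 88.2 = 48.7142.
Deadweight loss = ½ × 3.7472 × 48.7142 = $91.27 thousand.

$91.27 thousand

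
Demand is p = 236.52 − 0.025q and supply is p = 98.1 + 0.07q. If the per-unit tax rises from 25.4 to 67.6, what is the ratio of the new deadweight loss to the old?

Competitive equilibrium: 236.52 − 0.025q = 98.1 + 0.07q → q* = 1457.0526, p* = 200.0937.
For a per-unit tax t: Δq = t/0.095, so DWL = ½·t·(t/0.095) = t²/0.19.
At t = 25.4: DWL = 3395.579. At t = 67.6: DWL = 24051.368.
Ratio = (67.6/25.4)² = 7.083.

7.083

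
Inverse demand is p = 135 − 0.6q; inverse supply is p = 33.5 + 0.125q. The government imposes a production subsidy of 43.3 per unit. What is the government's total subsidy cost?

8648.06

Competitive equilibrium: 135 − 0.6q = 33.5 + 0.125q → q* = 140, p* = 51.
The subsidy lowers effective supply by 43.3: p = 0.125q − 9.8.
New quantity: 135 − 0.6q = 0.125q − 9.8 → q' = 199.72414.
Total subsidy cost = 43.3 × 199.72414 = 8648.06.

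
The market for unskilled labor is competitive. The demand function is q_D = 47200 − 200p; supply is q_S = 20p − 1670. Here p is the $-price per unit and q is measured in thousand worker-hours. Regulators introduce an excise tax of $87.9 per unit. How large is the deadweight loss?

In inverse form: demand p = 236 − 0.005q, supply p = 83.5 + 0.05q.
Competitive equilibrium: 236 − 0.005q = 83.5 + 0.05q → q* = 2772.7273, p* = 222.1364.
With the tax, the buyer price exceeds the seller price by 87.9: (236 − 0.005q) − (83.5 + 0.05q) = 87.9 → q' = 1174.5455.
Δq = 2772.7273 − 1174.5455 = 1598.1818; the wedge equals the tax, 87.9.
The triangle = ½ × 1598.1818 × 87.9 = $70240.09 thousand.

$70240.09 thousand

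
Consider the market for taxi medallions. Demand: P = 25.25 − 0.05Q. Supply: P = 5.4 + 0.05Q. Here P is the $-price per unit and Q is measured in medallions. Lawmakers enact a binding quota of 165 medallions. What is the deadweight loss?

Competitive equilibrium: 25.25 − 0.05Q = 5.4 + 0.05Q → Q* = 198.5, P* = 15.325.
At Q = 165: demand price = 25.25 − 0.05·165 = 17; supply price = 5.4 + 0.05·165 = 13.65.
ΔQ = 198.5 − 165 = 33.5; wedge = 17 − 13.65 = 3.35.
The triangle = ½ × 33.5 × 3.35 = $56.11.

$56.11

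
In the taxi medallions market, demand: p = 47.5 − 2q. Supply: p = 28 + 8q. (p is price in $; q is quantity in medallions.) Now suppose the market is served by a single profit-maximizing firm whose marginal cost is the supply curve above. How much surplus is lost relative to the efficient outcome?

$0.53

Competitive equilibrium: 47.5 − 2q = 28 + 8q → q* = 1.95, p* = 43.6.
Marginal revenue: MR = 47.5 − 4q. Set MR = MC: 47.5 − 4q = 28 + 8q → q_m = 1.625.
Price p_m = 47.5 − 2·1.625 = 44.25; MC(q_m) = 28 + 8·1.625 = 41.
Competitive q* = 1.95, so Δq = 0.325; wedge = 44.25 − 41 = 3.25.
The triangle = ½ × 0.325 × 3.25 = $0.53.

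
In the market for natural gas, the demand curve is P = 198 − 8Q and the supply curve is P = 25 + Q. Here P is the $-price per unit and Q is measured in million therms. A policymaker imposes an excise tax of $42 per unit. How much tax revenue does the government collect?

$611.33 million

Competitive equilibrium: 198 − 8Q = 25 + Q → Q* = 19.22222, P* = 44.22222.
With the tax, the buyer price exceeds the seller price by 42: (198 − 8Q) − (25 + Q) = 42 → Q' = 14.55556.
Tax revenue = 42 × 14.55556 = $611.33 million.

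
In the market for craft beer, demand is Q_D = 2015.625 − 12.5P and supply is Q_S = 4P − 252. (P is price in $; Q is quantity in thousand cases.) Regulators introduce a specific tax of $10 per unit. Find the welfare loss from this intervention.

In inverse form: demand P = 161.25 − 0.08Q, supply P = 63 + 0.25Q.
Competitive equilibrium: 161.25 − 0.08Q = 63 + 0.25Q → Q* = 297.7273, P* = 137.4318.
With the tax, the buyer price exceeds the seller price by 10: (161.25 − 0.08Q) − (63 + 0.25Q) = 10 → Q' = 267.4242.
ΔQ = 297.7273 − 267.4242 = 30.3031; the wedge equals the tax, 10.
The triangle = ½ × 30.3031 × 10 = $151.52 thousand.

$151.52 thousand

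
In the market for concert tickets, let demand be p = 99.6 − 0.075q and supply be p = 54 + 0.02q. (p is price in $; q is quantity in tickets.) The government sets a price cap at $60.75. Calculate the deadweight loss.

$964.55

Competitive equilibrium: 99.6 − 0.075q = 54 + 0.02q → q* = 480, p* = 63.6.
At the ceiling p = 60.75, quantity supplied = (60.75 − 54)/0.02 = 337.5.
Willingness to pay at q' = 337.5: 99.6 − 0.075·337.5 = 74.2875.
Δq = 480 − 337.5 = 142.5; wedge = 74.2875 − 60.75 = 13.5375.
The triangle = ½ × 142.5 × 13.5375 = $964.55.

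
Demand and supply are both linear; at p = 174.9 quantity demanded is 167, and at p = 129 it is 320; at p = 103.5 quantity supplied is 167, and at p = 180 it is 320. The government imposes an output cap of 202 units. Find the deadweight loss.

1177.225

Demand slope = (129 − 174.9)/(320 − 167) = −0.3, so p = 225 − 0.3q.
Supply slope = (180 − 103.5)/(320 − 167) = 0.5, so p = 20 + 0.5q.
Competitive equilibrium: 225 − 0.3q = 20 + 0.5q → q* = 256.25, p* = 148.125.
At q = 202: demand price = 225 − 0.3·202 = 164.4; supply price = 20 + 0.5·202 = 121.
Δq = 256.25 − 202 = 54.25; wedge = 164.4 − 121 = 43.4.
The triangle = ½ × 54.25 × 43.4 = 1177.225.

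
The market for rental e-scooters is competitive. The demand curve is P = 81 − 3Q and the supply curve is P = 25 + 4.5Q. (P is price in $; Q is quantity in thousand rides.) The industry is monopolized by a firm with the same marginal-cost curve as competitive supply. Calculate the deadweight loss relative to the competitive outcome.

Competitive equilibrium: 81 − 3Q = 25 + 4.5Q → Q* = 7.4667, P* = 58.6.
Marginal revenue: MR = 81 − 6Q. Set MR = MC: 81 − 6Q = 25 + 4.5Q → Q_m = 5.3333.
Price P_m = 81 − 3·5.3333 = 65.0001; MC(Q_m) = 25 + 4.5·5.3333 = 48.9999.
Competitive Q* = 7.4667, so ΔQ = 2.1334; wedge = 65.0001 − 48.9999 = 16.0002.
Welfare loss = ½ × 2.1334 × 16.0002 = $17.07 thousand.

$17.07 thousand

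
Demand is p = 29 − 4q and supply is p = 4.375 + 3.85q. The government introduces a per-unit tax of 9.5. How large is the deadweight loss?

Competitive equilibrium: 29 − 4q = 4.375 + 3.85q → q* = 3.1369, p* = 16.4522.
With the tax, the buyer price exceeds the seller price by 9.5: (29 − 4q) − (4.375 + 3.85q) = 9.5 → q' = 1.9268.
Δq = 3.1369 − 1.9268 = 1.2101; the wedge equals the tax, 9.5.
DWL = ½ × 1.2101 × 9.5 = 5.75.

5.75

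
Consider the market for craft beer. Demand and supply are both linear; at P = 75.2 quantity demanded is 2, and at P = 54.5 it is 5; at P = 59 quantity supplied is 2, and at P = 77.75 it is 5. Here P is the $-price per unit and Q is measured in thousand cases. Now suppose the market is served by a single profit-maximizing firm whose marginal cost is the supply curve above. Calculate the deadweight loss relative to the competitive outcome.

$8.13 thousand

Demand slope = (54.5 − 75.2)/(5 − 2) = −6.9, so P = 89 − 6.9Q.
Supply slope = (77.75 − 59)/(5 − 2) = 6.25, so P = 46.5 + 6.25Q.
Competitive equilibrium: 89 − 6.9Q = 46.5 + 6.25Q → Q* = 3.2319, P* = 66.6996.
Marginal revenue: MR = 89 − 13.8Q. Set MR = MC: 89 − 13.8Q = 46.5 + 6.25Q → Q_m = 2.1197.
Price P_m = 89 − 6.9·2.1197 = 74.3741; MC(Q_m) = 46.5 + 6.25·2.1197 = 59.7481.
Competitive Q* = 3.2319, so ΔQ = 1.1122; wedge = 74.3741 − 59.7481 = 14.626.
Deadweight loss = ½ × 1.1122 × 14.626 = $8.13 thousand.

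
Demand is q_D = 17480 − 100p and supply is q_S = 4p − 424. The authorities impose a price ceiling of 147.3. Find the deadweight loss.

In inverse form: demand p = 174.8 − 0.01q, supply p = 106 + 0.25q.
Competitive equilibrium: 174.8 − 0.01q = 106 + 0.25q → q* = 264.6154, p* = 172.1538.
At the ceiling p = 147.3, quantity supplied = (147.3 − 106)/0.25 = 165.2.
Willingness to pay at q' = 165.2: 174.8 − 0.01·165.2 = 173.148.
Δq = 264.6154 − 165.2 = 99.4154; wedge = 173.148 − 147.3 = 25.848.
The triangle = ½ × 99.4154 × 25.848 = 1284.84.

1284.84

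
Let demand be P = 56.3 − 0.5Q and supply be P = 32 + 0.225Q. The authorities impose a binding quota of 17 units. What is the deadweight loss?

98.90

Competitive equilibrium: 56.3 − 0.5Q = 32 + 0.225Q → Q* = 33.5172, P* = 39.5414.
At Q = 17: demand price = 56.3 − 0.5·17 = 47.8; supply price = 32 + 0.225·17 = 35.825.
ΔQ = 33.5172 − 17 = 16.5172; wedge = 47.8 − 35.825 = 11.975.
Welfare loss = ½ × 16.5172 × 11.975 = 98.90.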